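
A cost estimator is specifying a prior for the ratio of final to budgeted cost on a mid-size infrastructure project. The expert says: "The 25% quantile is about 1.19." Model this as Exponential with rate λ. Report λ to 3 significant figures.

P(T < 1.19) = 1 − e^(−λ·1.19) = 0.25, so λ = −ln(1−0.25)/1.19 = −ln(0.75)/1.19 = 0.242.

λ ≈ 0.242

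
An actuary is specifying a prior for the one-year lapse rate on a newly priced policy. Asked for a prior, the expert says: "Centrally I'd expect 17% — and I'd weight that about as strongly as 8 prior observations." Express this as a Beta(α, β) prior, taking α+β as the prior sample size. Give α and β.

α = 1.36, β = 6.64

Under the effective-sample-size interpretation, Beta(α, β) has prior mean α/(α+β) and prior sample size α+β.
So α+β = 8 and α/(α+β) = 0.17, giving α = 0.17·8 = 1.36 and β = 8 − 1.36 = 6.64.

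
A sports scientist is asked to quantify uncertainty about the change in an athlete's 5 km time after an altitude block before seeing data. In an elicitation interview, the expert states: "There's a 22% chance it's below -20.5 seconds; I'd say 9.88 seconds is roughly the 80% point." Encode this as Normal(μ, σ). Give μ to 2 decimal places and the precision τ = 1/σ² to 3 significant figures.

The p-quantile of Normal(μ,σ) is μ + z_p·σ, with z_{0.22} = -0.7722 and z_{0.8} = 0.8416.
Eliminate σ: μ = (z₂·x₁ − z₁·x₂)/(z₂ − z₁) = (0.8416·-20.5 − (-0.7722)·9.88)/1.614 = -5.96.
Then σ = (x₂ − x₁)/(z₂ − z₁) = (9.88 − -20.5)/1.614 = 18.82.
Precision τ = 1/σ² = 1/18.82² = 0.00282.

μ = -5.96, τ = 0.00282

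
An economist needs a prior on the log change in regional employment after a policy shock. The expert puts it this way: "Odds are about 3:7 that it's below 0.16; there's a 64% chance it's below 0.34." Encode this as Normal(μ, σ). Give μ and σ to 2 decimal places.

The p-quantile of Normal(μ,σ) is μ + z_p·σ, with z_{0.3} = -0.5244 and z_{0.64} = 0.3585.
Eliminate σ: μ = (z₂·x₁ − z₁·x₂)/(z₂ − z₁) = (0.3585·0.16 − (-0.5244)·0.34)/0.8829 = 0.27.
Then σ = (x₂ − x₁)/(z₂ − z₁) = (0.34 − 0.16)/0.8829 = 0.20.

μ = 0.27, σ = 0.20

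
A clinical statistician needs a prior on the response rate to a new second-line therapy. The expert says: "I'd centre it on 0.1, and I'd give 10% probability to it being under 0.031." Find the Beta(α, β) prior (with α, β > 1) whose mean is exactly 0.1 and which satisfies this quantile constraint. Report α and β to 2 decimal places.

α ≈ 2.22, β ≈ 19.96

With mean 0.1 fixed, write α = 0.1s, β = 0.9s where s = α+β.
Need P(θ < 0.031) = 0.1 under Beta(0.1s, 0.9s). Normal approximation: (q−m)/√(m(1−m)/s) ≈ z_{0.1} = -1.28, so s ≈ 0.1·0.9·(-1.28)²/(0.031−0.1)² = 31.0.
At s = 31.0: P(θ<0.031) ≈ 0.056. Adjusting to match 0.1 gives s ≈ 22.18.
So α = 0.1·22.18 ≈ 2.22, β = 0.9·22.18 ≈ 19.96.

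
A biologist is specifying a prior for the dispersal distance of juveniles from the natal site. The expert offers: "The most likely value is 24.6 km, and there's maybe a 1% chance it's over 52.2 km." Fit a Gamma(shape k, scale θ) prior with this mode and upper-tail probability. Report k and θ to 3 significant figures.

k ≈ 9.58, θ ≈ 2.87

Gamma(k,θ) with k>1 has mode (k−1)θ, so θ = 24.6/(k−1).
Need P(X < 52.2) = 0.99 with θ tied to k this way. Start at k = 2, θ = 24.6: P(X<52.2) ≈ 0.626.
Too low — raise k to concentrate. Iterating converges to k ≈ 9.58.
Then θ = 24.6/(9.58−1) ≈ 2.87.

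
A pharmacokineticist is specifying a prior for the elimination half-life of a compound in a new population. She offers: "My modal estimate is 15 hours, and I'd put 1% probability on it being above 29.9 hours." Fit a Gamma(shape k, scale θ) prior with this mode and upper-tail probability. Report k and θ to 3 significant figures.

k ≈ 11.3, θ ≈ 1.45

Gamma(k,θ) with k>1 has mode (k−1)θ, so θ = 15/(k−1).
Need P(X < 29.9) = 0.99 with θ tied to k this way. Start at k = 2, θ = 15: P(X<29.9) ≈ 0.592.
Too low — raise k to concentrate. Iterating converges to k ≈ 11.3.
Then θ = 15/(11.3−1) ≈ 1.45.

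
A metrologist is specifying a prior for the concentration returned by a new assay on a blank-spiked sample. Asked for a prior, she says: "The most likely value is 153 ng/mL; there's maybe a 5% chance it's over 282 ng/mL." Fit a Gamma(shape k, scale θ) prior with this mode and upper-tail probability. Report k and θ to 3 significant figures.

Gamma(k,θ) with k>1 has mode (k−1)θ, so θ = 153/(k−1).
Need P(X < 282) = 0.95 with θ tied to k this way. Start at k = 2, θ = 153: P(X<282) ≈ 0.550.
Too low — raise k to concentrate. Iterating converges to k ≈ 8.45.
Then θ = 153/(8.45−1) ≈ 20.5.

k ≈ 8.45, θ ≈ 20.5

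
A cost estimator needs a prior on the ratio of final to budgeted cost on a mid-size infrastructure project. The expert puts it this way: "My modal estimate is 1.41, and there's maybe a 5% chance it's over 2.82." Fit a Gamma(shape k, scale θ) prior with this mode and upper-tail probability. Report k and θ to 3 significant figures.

k ≈ 6.77, θ ≈ 0.244

Gamma(k,θ) with k>1 has mode (k−1)θ, so θ = 1.41/(k−1).
Need P(X < 2.82) = 0.95 with θ tied to k this way. Start at k = 2, θ = 1.41: P(X<2.82) ≈ 0.594.
Too low — raise k to concentrate. Iterating converges to k ≈ 6.77.
Then θ = 1.41/(6.77−1) ≈ 0.244.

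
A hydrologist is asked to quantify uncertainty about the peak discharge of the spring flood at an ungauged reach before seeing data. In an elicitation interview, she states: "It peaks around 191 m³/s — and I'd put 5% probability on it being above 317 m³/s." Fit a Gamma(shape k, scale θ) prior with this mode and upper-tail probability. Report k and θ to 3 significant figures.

k ≈ 11.9, θ ≈ 17.6

Gamma(k,θ) with k>1 has mode (k−1)θ, so θ = 191/(k−1).
Need P(X < 317) = 0.95 with θ tied to k this way. Start at k = 2, θ = 191: P(X<317) ≈ 0.494.
Too low — raise k to concentrate. Iterating converges to k ≈ 11.9.
Then θ = 191/(11.9−1) ≈ 17.6.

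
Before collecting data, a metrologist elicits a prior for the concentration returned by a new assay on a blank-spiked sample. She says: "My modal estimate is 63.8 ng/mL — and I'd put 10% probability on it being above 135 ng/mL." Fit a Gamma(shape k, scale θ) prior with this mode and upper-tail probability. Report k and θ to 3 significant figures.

k ≈ 4.42, θ ≈ 18.7

Gamma(k,θ) with k>1 has mode (k−1)θ, so θ = 63.8/(k−1).
Need P(X < 135) = 0.9 with θ tied to k this way. Start at k = 2, θ = 63.8: P(X<135) ≈ 0.624.
Too low — raise k to concentrate. Iterating converges to k ≈ 4.42.
Then θ = 63.8/(4.42−1) ≈ 18.7.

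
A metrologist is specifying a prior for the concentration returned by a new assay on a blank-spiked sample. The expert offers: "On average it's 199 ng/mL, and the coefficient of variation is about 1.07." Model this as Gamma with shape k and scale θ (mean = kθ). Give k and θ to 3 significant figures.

k ≈ 0.873, θ ≈ 228

For Gamma(k, scale θ): mean = kθ, variance = kθ², so CV = 1/√k.
CV = 1.07, hence k = 1/CV² = 0.873.
Then θ = mean/k = 199/0.873 = 228.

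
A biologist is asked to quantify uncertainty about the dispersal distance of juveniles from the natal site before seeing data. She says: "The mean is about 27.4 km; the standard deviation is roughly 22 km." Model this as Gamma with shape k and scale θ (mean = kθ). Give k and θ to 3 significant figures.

For Gamma(k, scale θ): mean = kθ, variance = kθ², so CV = 1/√k.
CV = SD/mean = 22/27.4 = 0.8029, hence k = 1/CV² = 1.55.
Then θ = mean/k = 27.4/1.55 = 17.7.

k ≈ 1.55, θ ≈ 17.7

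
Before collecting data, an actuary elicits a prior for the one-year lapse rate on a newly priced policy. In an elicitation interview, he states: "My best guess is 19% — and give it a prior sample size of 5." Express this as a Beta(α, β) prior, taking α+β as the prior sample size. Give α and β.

α = 0.95, β = 4.05

Under the effective-sample-size interpretation, Beta(α, β) has prior mean α/(α+β) and prior sample size α+β.
So α+β = 5 and α/(α+β) = 0.19, giving α = 0.19·5 = 0.95 and β = 5 − 0.95 = 4.05.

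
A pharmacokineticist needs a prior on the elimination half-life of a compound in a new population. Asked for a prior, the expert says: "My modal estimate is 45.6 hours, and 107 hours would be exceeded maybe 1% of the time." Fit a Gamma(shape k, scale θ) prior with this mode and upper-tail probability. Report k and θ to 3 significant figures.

k ≈ 7.54, θ ≈ 6.97

Gamma(k,θ) with k>1 has mode (k−1)θ, so θ = 45.6/(k−1).
Need P(X < 107) = 0.99 with θ tied to k this way. Start at k = 2, θ = 45.6: P(X<107) ≈ 0.680.
Too low — raise k to concentrate. Iterating converges to k ≈ 7.54.
Then θ = 45.6/(7.54−1) ≈ 6.97.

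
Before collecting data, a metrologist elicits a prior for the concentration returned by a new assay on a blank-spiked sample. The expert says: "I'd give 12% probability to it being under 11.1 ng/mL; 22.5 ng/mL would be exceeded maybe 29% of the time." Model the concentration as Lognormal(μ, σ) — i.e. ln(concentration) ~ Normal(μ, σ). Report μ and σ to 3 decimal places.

If T ~ Lognormal(μ,σ) then ln T ~ Normal(μ,σ), so the p-quantile of ln T is μ + z_p·σ.
ln(11.1) = 2.407 and ln(22.5) = 3.114; z_{0.12} = -1.175, z_{0.71} = 0.5534.
σ = (3.114 − 2.407)/(0.5534 − (-1.175)) = 0.409.
μ = 2.407 − (-1.175)·0.409 = 2.887.

μ ≈ 2.887, σ ≈ 0.409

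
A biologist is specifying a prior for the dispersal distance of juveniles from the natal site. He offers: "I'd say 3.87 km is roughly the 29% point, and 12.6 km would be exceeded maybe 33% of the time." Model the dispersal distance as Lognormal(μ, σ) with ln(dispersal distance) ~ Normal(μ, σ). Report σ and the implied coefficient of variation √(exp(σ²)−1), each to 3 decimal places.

σ ≈ 1.188, CV ≈ 1.762

If T ~ Lognormal(μ,σ) then ln T ~ Normal(μ,σ), so the p-quantile of ln T is μ + z_p·σ.
ln(3.87) = 1.353 and ln(12.6) = 2.534; z_{0.29} = -0.5534, z_{0.67} = 0.4399.
σ = (2.534 − 1.353)/(0.4399 − (-0.5534)) = 1.188.
μ = 1.353 − (-0.5534)·1.188 = 2.011.
CV = √(exp(σ²)−1) = √(exp(1.4123)−1) = 1.762.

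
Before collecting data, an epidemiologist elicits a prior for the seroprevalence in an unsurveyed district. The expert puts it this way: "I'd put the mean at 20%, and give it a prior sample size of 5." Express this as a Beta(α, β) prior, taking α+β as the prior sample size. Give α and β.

Under the effective-sample-size interpretation, Beta(α, β) has prior mean α/(α+β) and prior sample size α+β.
So α+β = 5 and α/(α+β) = 0.2, giving α = 0.2·5 = 1 and β = 5 − 1 = 4.

α = 1, β = 4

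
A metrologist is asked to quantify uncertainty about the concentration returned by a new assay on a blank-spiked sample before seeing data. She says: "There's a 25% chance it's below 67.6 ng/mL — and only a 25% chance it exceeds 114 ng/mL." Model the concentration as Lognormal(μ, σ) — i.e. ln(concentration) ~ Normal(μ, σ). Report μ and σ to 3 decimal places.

μ ≈ 4.475, σ ≈ 0.387

If T ~ Lognormal(μ,σ) then ln T ~ Normal(μ,σ), so the p-quantile of ln T is μ + z_p·σ.
ln(67.6) = 4.214 and ln(114) = 4.736; z_{0.25} = -0.6745, z_{0.75} = 0.6745.
σ = (4.736 − 4.214)/(0.6745 − (-0.6745)) = 0.387.
μ = 4.214 − (-0.6745)·0.387 = 4.475.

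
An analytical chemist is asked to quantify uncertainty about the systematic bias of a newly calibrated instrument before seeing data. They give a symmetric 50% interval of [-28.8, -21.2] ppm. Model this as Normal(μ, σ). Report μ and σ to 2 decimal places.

A symmetric 50% interval runs μ ± z·σ with z = 0.6745.
Half-width = 3.8, so σ = 3.8/0.6745 = 5.63.
μ is the interval midpoint, -25.00.

μ = -25.00, σ = 5.63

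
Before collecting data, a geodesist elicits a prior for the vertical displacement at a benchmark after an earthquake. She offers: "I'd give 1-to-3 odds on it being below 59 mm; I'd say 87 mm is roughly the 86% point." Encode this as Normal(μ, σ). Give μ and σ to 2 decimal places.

μ = 69.76, σ = 15.96

The p-quantile of Normal(μ,σ) is μ + z_p·σ, with z_{0.25} = -0.6745 and z_{0.86} = 1.08.
Eliminate σ: μ = (z₂·x₁ − z₁·x₂)/(z₂ − z₁) = (1.08·59 − (-0.6745)·87)/1.755 = 69.76.
Then σ = (x₂ − x₁)/(z₂ − z₁) = (87 − 59)/1.755 = 15.96.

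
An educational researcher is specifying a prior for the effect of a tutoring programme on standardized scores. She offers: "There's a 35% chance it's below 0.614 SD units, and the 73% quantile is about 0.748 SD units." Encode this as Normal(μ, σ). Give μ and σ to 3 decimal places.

μ = 0.666, σ = 0.134

For Normal(μ,σ), the p-quantile is μ + z_p·σ. Here z_{0.35} = -0.3853, z_{0.73} = 0.6128.
So 0.614 = μ − 0.3853σ and 0.748 = μ + 0.6128σ.
Subtracting: σ = (0.748 − 0.614)/(0.6128 − (-0.3853)) = 0.134.
Then μ = 0.614 − (-0.3853)·0.134 = 0.666.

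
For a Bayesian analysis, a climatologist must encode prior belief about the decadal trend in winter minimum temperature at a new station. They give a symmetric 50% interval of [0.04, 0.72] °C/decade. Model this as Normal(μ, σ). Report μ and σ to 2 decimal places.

A symmetric 50% interval runs μ ± z·σ with z = 0.6745.
Half-width = 0.34, so σ = 0.34/0.6745 = 0.50.
μ is the interval midpoint, 0.38.

μ = 0.38, σ = 0.50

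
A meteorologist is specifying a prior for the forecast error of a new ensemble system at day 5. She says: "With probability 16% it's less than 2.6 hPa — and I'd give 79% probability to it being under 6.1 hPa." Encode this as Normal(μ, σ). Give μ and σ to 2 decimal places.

The p-quantile of Normal(μ,σ) is μ + z_p·σ, with z_{0.16} = -0.9945 and z_{0.79} = 0.8064.
Eliminate σ: μ = (z₂·x₁ − z₁·x₂)/(z₂ − z₁) = (0.8064·2.6 − (-0.9945)·6.1)/1.801 = 4.53.
Then σ = (x₂ − x₁)/(z₂ − z₁) = (6.1 − 2.6)/1.801 = 1.94.

μ = 4.53, σ = 1.94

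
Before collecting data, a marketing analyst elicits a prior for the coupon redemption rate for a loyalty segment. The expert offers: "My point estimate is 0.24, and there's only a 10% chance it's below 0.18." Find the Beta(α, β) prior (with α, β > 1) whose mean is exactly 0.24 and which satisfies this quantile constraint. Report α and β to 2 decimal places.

α ≈ 18.86, β ≈ 59.72

With mean 0.24 fixed, write α = 0.24s, β = 0.76s where s = α+β.
Need P(θ < 0.18) = 0.1 under Beta(0.24s, 0.76s). Normal approximation: (q−m)/√(m(1−m)/s) ≈ z_{0.1} = -1.28, so s ≈ 0.24·0.76·(-1.28)²/(0.18−0.24)² = 83.2.
At s = 83.2: P(θ<0.18) ≈ 0.093. Adjusting to match 0.1 gives s ≈ 78.58.
So α = 0.24·78.58 ≈ 18.86, β = 0.76·78.58 ≈ 59.72.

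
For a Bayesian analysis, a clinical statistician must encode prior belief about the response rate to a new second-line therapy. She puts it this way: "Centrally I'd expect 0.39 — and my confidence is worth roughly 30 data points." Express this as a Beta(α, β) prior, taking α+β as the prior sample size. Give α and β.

α = 11.7, β = 18.3

Under the effective-sample-size interpretation, Beta(α, β) has prior mean α/(α+β) and prior sample size α+β.
So α+β = 30 and α/(α+β) = 0.39, giving α = 0.39·30 = 11.7 and β = 30 − 11.7 = 18.3.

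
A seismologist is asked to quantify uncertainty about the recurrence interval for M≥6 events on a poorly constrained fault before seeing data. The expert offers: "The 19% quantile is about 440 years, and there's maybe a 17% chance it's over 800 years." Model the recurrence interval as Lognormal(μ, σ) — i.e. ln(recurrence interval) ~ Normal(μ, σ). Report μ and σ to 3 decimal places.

μ ≈ 6.373, σ ≈ 0.326

If T ~ Lognormal(μ,σ) then ln T ~ Normal(μ,σ), so the p-quantile of ln T is μ + z_p·σ.
ln(440) = 6.087 and ln(800) = 6.685; z_{0.19} = -0.8779, z_{0.83} = 0.9542.
σ = (6.685 − 6.087)/(0.9542 − (-0.8779)) = 0.326.
μ = 6.087 − (-0.8779)·0.326 = 6.373.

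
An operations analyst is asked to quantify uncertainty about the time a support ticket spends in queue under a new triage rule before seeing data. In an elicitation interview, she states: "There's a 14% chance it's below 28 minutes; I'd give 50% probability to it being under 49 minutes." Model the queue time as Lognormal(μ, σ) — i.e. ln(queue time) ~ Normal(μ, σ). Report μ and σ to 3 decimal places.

If T ~ Lognormal(μ,σ) then ln T ~ Normal(μ,σ), so the p-quantile of ln T is μ + z_p·σ.
ln(28) = 3.332 and ln(49) = 3.892; z_{0.14} = -1.08, z_{0.5} = 0.
σ = (3.892 − 3.332)/(0 − (-1.08)) = 0.518.
μ = 3.332 − (-1.08)·0.518 = 3.892.

μ ≈ 3.892, σ ≈ 0.518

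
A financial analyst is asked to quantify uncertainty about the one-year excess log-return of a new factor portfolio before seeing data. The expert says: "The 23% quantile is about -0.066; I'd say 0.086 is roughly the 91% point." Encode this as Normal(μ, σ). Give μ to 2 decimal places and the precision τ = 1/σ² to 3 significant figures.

For Normal(μ,σ), the p-quantile is μ + z_p·σ. Here z_{0.23} = -0.7388, z_{0.91} = 1.341.
So -0.066 = μ − 0.7388σ and 0.086 = μ + 1.341σ.
Subtracting: σ = (0.086 − -0.066)/(1.341 − (-0.7388)) = 0.07.
Then μ = -0.066 − (-0.7388)·0.07 = -0.01.
Precision τ = 1/σ² = 1/0.07309² = 187.

μ = -0.01, τ = 187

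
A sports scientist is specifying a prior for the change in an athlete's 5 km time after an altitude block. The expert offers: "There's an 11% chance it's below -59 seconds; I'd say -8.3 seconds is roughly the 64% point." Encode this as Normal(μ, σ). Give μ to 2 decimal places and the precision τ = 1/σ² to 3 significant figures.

μ = -19.77, τ = 0.000977

For Normal(μ,σ), the p-quantile is μ + z_p·σ. Here z_{0.11} = -1.227, z_{0.64} = 0.3585.
So -59 = μ − 1.227σ and -8.3 = μ + 0.3585σ.
Subtracting: σ = (-8.3 − -59)/(0.3585 − (-1.227)) = 31.99.
Then μ = -59 − (-1.227)·31.99 = -19.77.
Precision τ = 1/σ² = 1/31.99² = 0.000977.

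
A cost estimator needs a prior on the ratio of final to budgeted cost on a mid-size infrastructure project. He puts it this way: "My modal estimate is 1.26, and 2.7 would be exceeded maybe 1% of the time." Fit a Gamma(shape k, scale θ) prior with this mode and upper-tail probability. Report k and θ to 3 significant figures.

k ≈ 9.34, θ ≈ 0.151

Gamma(k,θ) with k>1 has mode (k−1)θ, so θ = 1.26/(k−1).
Need P(X < 2.7) = 0.99 with θ tied to k this way. Start at k = 2, θ = 1.26: P(X<2.7) ≈ 0.631.
Too low — raise k to concentrate. Iterating converges to k ≈ 9.34.
Then θ = 1.26/(9.34−1) ≈ 0.151.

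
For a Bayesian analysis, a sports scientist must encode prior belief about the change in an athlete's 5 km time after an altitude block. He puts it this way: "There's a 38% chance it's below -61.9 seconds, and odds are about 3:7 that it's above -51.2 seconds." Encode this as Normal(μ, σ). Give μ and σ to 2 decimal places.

μ = -57.96, σ = 12.89

For Normal(μ,σ), the p-quantile is μ + z_p·σ. Here z_{0.38} = -0.3055, z_{0.7} = 0.5244.
So -61.9 = μ − 0.3055σ and -51.2 = μ + 0.5244σ.
Subtracting: σ = (-51.2 − -61.9)/(0.5244 − (-0.3055)) = 12.89.
Then μ = -61.9 − (-0.3055)·12.89 = -57.96.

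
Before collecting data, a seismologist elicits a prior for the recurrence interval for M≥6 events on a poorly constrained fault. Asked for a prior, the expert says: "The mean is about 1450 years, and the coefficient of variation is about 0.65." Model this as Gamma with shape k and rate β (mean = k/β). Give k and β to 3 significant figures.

k ≈ 2.37, β ≈ 0.00163

For Gamma(k, rate β): mean = k/β, variance = k/β², so CV = 1/√k.
CV = 0.65, hence k = 1/CV² = 2.37.
Then β = k/mean = 2.37/1450 = 0.00163.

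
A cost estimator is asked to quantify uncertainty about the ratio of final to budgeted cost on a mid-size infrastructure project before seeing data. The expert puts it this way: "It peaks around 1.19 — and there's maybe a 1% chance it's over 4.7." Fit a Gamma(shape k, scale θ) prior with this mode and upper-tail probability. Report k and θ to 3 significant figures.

k ≈ 3.22, θ ≈ 0.535

Gamma(k,θ) with k>1 has mode (k−1)θ, so θ = 1.19/(k−1).
Need P(X < 4.7) = 0.99 with θ tied to k this way. Start at k = 2, θ = 1.19: P(X<4.7) ≈ 0.905.
Too low — raise k to concentrate. Iterating converges to k ≈ 3.22.
Then θ = 1.19/(3.22−1) ≈ 0.535.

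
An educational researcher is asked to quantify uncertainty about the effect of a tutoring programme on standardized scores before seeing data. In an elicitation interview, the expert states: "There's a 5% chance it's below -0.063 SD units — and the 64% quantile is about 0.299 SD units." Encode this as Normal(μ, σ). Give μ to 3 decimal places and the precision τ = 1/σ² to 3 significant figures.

For Normal(μ,σ), the p-quantile is μ + z_p·σ. Here z_{0.05} = -1.645, z_{0.64} = 0.3585.
So -0.063 = μ − 1.645σ and 0.299 = μ + 0.3585σ.
Subtracting: σ = (0.299 − -0.063)/(0.3585 − (-1.645)) = 0.181.
Then μ = -0.063 − (-1.645)·0.181 = 0.234.
Precision τ = 1/σ² = 1/0.1807² = 30.6.

μ = 0.234, τ = 30.6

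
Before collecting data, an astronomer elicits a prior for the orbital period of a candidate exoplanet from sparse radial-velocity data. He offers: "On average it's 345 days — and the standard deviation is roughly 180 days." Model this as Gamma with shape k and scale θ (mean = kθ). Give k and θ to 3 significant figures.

For Gamma(k, scale θ): mean = kθ, variance = kθ², so CV = 1/√k.
CV = SD/mean = 180/345 = 0.5217, hence k = 1/CV² = 3.67.
Then θ = mean/k = 345/3.67 = 93.9.

k ≈ 3.67, θ ≈ 93.9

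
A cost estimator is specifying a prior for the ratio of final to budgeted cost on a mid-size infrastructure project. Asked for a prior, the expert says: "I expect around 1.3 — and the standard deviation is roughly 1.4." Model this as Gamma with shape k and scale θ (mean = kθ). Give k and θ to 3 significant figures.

For Gamma(k, scale θ): mean = kθ, variance = kθ², so CV = 1/√k.
CV = SD/mean = 1.4/1.3 = 1.077, hence k = 1/CV² = 0.862.
Then θ = mean/k = 1.3/0.862 = 1.51.

k ≈ 0.862, θ ≈ 1.51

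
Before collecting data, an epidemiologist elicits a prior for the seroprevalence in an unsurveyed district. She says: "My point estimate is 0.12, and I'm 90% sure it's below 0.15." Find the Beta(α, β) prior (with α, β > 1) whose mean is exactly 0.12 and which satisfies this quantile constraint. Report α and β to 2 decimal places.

α ≈ 24.19, β ≈ 177.42

With mean 0.12 fixed, write α = 0.12s, β = 0.88s where s = α+β.
Need P(θ < 0.15) = 0.9 under Beta(0.12s, 0.88s). Normal approximation: (q−m)/√(m(1−m)/s) ≈ z_{0.9} = 1.28, so s ≈ 0.12·0.88·(1.28)²/(0.15−0.12)² = 192.7.
At s = 192.7: P(θ<0.15) ≈ 0.895. Adjusting to match 0.9 gives s ≈ 201.62.
So α = 0.12·201.62 ≈ 24.19, β = 0.88·201.62 ≈ 177.42.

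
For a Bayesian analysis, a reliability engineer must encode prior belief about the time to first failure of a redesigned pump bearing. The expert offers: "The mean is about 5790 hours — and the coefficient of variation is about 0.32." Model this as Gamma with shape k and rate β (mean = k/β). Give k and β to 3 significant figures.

For Gamma(k, rate β): mean = k/β, variance = k/β², so CV = 1/√k.
CV = 0.32, hence k = 1/CV² = 9.77.
Then β = k/mean = 9.77/5790 = 0.00169.

k ≈ 9.77, β ≈ 0.00169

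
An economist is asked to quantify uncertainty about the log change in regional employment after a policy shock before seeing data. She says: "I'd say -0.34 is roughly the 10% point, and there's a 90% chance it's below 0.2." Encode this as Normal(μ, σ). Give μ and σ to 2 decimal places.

The p-quantile of Normal(μ,σ) is μ + z_p·σ, with z_{0.1} = -1.282 and z_{0.9} = 1.282.
Eliminate σ: μ = (z₂·x₁ − z₁·x₂)/(z₂ − z₁) = (1.282·-0.34 − (-1.282)·0.2)/2.563 = -0.07.
Then σ = (x₂ − x₁)/(z₂ − z₁) = (0.2 − -0.34)/2.563 = 0.21.

μ = -0.07, σ = 0.21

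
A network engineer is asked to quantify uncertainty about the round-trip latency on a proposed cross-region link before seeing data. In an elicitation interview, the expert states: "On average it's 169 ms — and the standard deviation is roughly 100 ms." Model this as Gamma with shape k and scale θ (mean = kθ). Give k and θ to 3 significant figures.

For Gamma(k, scale θ): mean = kθ, variance = kθ², so CV = 1/√k.
CV = SD/mean = 100/169 = 0.5917, hence k = 1/CV² = 2.86.
Then θ = mean/k = 169/2.86 = 59.2.

k ≈ 2.86, θ ≈ 59.2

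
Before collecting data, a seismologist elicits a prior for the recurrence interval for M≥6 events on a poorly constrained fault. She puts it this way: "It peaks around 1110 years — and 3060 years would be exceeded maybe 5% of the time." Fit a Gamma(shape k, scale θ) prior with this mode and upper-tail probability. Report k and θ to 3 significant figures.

k ≈ 3.61, θ ≈ 426

Gamma(k,θ) with k>1 has mode (k−1)θ, so θ = 1110/(k−1).
Need P(X < 3060) = 0.95 with θ tied to k this way. Start at k = 2, θ = 1110: P(X<3060) ≈ 0.761.
Too low — raise k to concentrate. Iterating converges to k ≈ 3.61.
Then θ = 1110/(3.61−1) ≈ 426.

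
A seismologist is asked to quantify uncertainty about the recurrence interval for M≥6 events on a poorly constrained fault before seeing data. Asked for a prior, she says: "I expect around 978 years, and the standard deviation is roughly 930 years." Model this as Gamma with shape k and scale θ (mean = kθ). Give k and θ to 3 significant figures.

k ≈ 1.11, θ ≈ 884

For Gamma(k, scale θ): mean = kθ, variance = kθ², so CV = 1/√k.
CV = SD/mean = 930/978 = 0.9509, hence k = 1/CV² = 1.11.
Then θ = mean/k = 978/1.11 = 884.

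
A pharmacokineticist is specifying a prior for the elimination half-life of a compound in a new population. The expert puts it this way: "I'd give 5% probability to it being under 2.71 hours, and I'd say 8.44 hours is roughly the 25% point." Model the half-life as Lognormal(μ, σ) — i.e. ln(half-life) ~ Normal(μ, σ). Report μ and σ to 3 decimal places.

If T ~ Lognormal(μ,σ) then ln T ~ Normal(μ,σ), so the p-quantile of ln T is μ + z_p·σ.
ln(2.71) = 0.9969 and ln(8.44) = 2.133; z_{0.05} = -1.645, z_{0.25} = -0.6745.
σ = (2.133 − 0.9969)/(-0.6745 − (-1.645)) = 1.171.
μ = 0.9969 − (-1.645)·1.171 = 2.923.

μ ≈ 2.923, σ ≈ 1.171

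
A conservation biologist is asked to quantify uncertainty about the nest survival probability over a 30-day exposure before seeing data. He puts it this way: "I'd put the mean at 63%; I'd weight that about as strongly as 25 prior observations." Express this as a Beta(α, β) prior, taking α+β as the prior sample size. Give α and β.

α = 15.75, β = 9.25

Under the effective-sample-size interpretation, Beta(α, β) has prior mean α/(α+β) and prior sample size α+β.
So α+β = 25 and α/(α+β) = 0.63, giving α = 0.63·25 = 15.75 and β = 25 − 15.75 = 9.25.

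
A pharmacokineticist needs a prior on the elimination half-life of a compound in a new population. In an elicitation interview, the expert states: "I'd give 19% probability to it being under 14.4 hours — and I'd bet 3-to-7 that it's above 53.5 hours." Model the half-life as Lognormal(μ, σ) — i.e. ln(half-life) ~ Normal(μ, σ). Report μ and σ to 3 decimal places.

If T ~ Lognormal(μ,σ) then ln T ~ Normal(μ,σ), so the p-quantile of ln T is μ + z_p·σ.
ln(14.4) = 2.667 and ln(53.5) = 3.98; z_{0.19} = -0.8779, z_{0.7} = 0.5244.
σ = (3.98 − 2.667)/(0.5244 − (-0.8779)) = 0.936.
μ = 2.667 − (-0.8779)·0.936 = 3.489.

μ ≈ 3.489, σ ≈ 0.936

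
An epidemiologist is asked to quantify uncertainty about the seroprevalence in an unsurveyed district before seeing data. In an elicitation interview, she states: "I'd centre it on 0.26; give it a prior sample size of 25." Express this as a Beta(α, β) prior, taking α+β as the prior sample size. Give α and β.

Under the effective-sample-size interpretation, Beta(α, β) has prior mean α/(α+β) and prior sample size α+β.
So α+β = 25 and α/(α+β) = 0.26, giving α = 0.26·25 = 6.5 and β = 25 − 6.5 = 18.5.

α = 6.5, β = 18.5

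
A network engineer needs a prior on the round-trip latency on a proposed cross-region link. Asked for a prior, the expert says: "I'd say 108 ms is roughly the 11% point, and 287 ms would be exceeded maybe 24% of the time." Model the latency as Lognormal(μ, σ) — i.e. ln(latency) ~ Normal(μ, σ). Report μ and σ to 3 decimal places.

If T ~ Lognormal(μ,σ) then ln T ~ Normal(μ,σ), so the p-quantile of ln T is μ + z_p·σ.
ln(108) = 4.682 and ln(287) = 5.659; z_{0.11} = -1.227, z_{0.76} = 0.7063.
σ = (5.659 − 4.682)/(0.7063 − (-1.227)) = 0.506.
μ = 4.682 − (-1.227)·0.506 = 5.302.

μ ≈ 5.302, σ ≈ 0.506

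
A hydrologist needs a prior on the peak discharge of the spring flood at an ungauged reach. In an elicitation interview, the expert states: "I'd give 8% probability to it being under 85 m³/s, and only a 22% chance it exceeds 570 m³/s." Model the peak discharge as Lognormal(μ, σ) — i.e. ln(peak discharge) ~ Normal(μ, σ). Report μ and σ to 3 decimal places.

μ ≈ 5.671, σ ≈ 0.874

If T ~ Lognormal(μ,σ) then ln T ~ Normal(μ,σ), so the p-quantile of ln T is μ + z_p·σ.
ln(85) = 4.443 and ln(570) = 6.346; z_{0.08} = -1.405, z_{0.78} = 0.7722.
σ = (6.346 − 4.443)/(0.7722 − (-1.405)) = 0.874.
μ = 4.443 − (-1.405)·0.874 = 5.671.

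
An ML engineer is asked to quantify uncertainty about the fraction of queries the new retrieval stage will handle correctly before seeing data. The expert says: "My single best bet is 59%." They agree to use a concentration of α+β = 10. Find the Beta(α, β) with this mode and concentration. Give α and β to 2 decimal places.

For α,β > 1 the Beta mode is (α−1)/(α+β−2). With α+β = 10, the mode is (α−1)/8.
Set (α−1)/8 = 0.59 → α = 1 + 0.59·8 = 5.72.
β = 10 − α = 4.28.

α = 5.72, β = 4.28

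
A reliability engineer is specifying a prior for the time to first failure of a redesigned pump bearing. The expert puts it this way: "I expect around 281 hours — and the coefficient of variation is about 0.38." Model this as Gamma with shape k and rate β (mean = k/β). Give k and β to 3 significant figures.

For Gamma(k, rate β): mean = k/β, variance = k/β², so CV = 1/√k.
CV = 0.38, hence k = 1/CV² = 6.93.
Then β = k/mean = 6.93/281 = 0.0246.

k ≈ 6.93, β ≈ 0.0246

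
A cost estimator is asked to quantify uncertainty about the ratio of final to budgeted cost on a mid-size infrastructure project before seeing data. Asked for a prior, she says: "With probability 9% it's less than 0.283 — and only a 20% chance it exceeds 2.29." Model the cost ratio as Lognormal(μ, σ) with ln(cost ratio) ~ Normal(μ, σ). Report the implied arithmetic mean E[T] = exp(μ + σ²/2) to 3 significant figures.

If T ~ Lognormal(μ,σ) then ln T ~ Normal(μ,σ), so the p-quantile of ln T is μ + z_p·σ.
ln(0.283) = -1.262 and ln(2.29) = 0.8286; z_{0.09} = -1.341, z_{0.8} = 0.8416.
σ = (0.8286 − -1.262)/(0.8416 − (-1.341)) = 0.958.
μ = -1.262 − (-1.341)·0.958 = 0.022.
E[T] = exp(μ + σ²/2) = exp(0.022 + 0.4589) = 1.62.

E[T] ≈ 1.62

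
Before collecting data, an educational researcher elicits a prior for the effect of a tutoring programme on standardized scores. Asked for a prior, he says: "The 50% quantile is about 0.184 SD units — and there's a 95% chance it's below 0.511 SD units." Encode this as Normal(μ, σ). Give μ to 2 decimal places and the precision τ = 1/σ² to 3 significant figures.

For Normal(μ,σ), the p-quantile is μ + z_p·σ. Here z_{0.5} = 0, z_{0.95} = 1.645.
So 0.184 = μ + 0σ and 0.511 = μ + 1.645σ.
Subtracting: σ = (0.511 − 0.184)/(1.645 − (0)) = 0.20.
Then μ = 0.184 − (0)·0.20 = 0.18.
Precision τ = 1/σ² = 1/0.1988² = 25.3.

μ = 0.18, τ = 25.3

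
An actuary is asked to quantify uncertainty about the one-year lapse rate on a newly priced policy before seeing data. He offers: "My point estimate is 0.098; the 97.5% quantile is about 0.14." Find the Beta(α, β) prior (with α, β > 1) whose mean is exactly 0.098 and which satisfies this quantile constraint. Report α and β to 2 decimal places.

α ≈ 22.04, β ≈ 202.90

With mean 0.098 fixed, write α = 0.098s, β = 0.902s where s = α+β.
Need P(θ < 0.14) = 0.975 under Beta(0.098s, 0.902s). Normal approximation: (q−m)/√(m(1−m)/s) ≈ z_{0.975} = 1.96, so s ≈ 0.098·0.902·(1.96)²/(0.14−0.098)² = 192.5.
At s = 192.5: P(θ<0.14) ≈ 0.966. Adjusting to match 0.975 gives s ≈ 224.94.
So α = 0.098·224.94 ≈ 22.04, β = 0.902·224.94 ≈ 202.90.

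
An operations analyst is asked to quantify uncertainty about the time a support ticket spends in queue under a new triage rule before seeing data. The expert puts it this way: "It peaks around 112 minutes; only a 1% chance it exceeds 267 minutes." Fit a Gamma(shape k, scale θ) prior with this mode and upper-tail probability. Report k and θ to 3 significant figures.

Gamma(k,θ) with k>1 has mode (k−1)θ, so θ = 112/(k−1).
Need P(X < 267) = 0.99 with θ tied to k this way. Start at k = 2, θ = 112: P(X<267) ≈ 0.688.
Too low — raise k to concentrate. Iterating converges to k ≈ 7.28.
Then θ = 112/(7.28−1) ≈ 17.8.

k ≈ 7.28, θ ≈ 17.8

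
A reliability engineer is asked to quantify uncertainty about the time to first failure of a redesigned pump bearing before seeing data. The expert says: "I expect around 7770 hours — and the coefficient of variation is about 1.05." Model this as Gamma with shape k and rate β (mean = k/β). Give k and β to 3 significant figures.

For Gamma(k, rate β): mean = k/β, variance = k/β², so CV = 1/√k.
CV = 1.05, hence k = 1/CV² = 0.907.
Then β = k/mean = 0.907/7770 = 0.000117.

k ≈ 0.907, β ≈ 0.000117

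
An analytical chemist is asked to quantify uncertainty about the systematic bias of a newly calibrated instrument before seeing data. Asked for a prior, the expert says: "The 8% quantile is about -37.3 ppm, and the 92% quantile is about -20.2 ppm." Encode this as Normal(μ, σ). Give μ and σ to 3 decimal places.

The p-quantile of Normal(μ,σ) is μ + z_p·σ, with z_{0.08} = -1.405 and z_{0.92} = 1.405.
Eliminate σ: μ = (z₂·x₁ − z₁·x₂)/(z₂ − z₁) = (1.405·-37.3 − (-1.405)·-20.2)/2.81 = -28.750.
Then σ = (x₂ − x₁)/(z₂ − z₁) = (-20.2 − -37.3)/2.81 = 6.085.

μ = -28.750, σ = 6.085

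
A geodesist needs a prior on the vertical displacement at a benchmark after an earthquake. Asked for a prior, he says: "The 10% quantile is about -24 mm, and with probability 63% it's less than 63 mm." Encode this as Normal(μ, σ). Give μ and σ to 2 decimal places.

μ = 45.11, σ = 53.92

The p-quantile of Normal(μ,σ) is μ + z_p·σ, with z_{0.1} = -1.282 and z_{0.63} = 0.3319.
Eliminate σ: μ = (z₂·x₁ − z₁·x₂)/(z₂ − z₁) = (0.3319·-24 − (-1.282)·63)/1.613 = 45.11.
Then σ = (x₂ − x₁)/(z₂ − z₁) = (63 − -24)/1.613 = 53.92.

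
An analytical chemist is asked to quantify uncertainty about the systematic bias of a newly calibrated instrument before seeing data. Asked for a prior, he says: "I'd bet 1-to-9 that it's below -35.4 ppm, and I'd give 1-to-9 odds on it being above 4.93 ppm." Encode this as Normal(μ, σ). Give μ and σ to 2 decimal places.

μ = -15.23, σ = 15.73

For Normal(μ,σ), the p-quantile is μ + z_p·σ. Here z_{0.1} = -1.282, z_{0.9} = 1.282.
So -35.4 = μ − 1.282σ and 4.93 = μ + 1.282σ.
Subtracting: σ = (4.93 − -35.4)/(1.282 − (-1.282)) = 15.73.
Then μ = -35.4 − (-1.282)·15.73 = -15.23.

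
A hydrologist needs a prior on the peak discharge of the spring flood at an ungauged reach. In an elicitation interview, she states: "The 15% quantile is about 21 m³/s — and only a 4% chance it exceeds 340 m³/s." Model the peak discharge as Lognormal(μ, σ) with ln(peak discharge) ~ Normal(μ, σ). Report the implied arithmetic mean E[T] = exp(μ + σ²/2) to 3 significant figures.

If T ~ Lognormal(μ,σ) then ln T ~ Normal(μ,σ), so the p-quantile of ln T is μ + z_p·σ.
ln(21) = 3.045 and ln(340) = 5.829; z_{0.15} = -1.036, z_{0.96} = 1.751.
σ = (5.829 − 3.045)/(1.751 − (-1.036)) = 0.999.
μ = 3.045 − (-1.036)·0.999 = 4.080.
E[T] = exp(μ + σ²/2) = exp(4.080 + 0.4990) = 97.4 m³/s.

E[T] ≈ 97.4 m³/s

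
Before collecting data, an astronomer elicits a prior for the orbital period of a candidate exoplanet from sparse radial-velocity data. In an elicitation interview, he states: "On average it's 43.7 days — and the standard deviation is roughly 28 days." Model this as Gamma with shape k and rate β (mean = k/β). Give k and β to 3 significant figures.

k ≈ 2.44, β ≈ 0.0557

For Gamma(k, rate β): mean = k/β, variance = k/β², so CV = 1/√k.
CV = SD/mean = 28/43.7 = 0.6407, hence k = 1/CV² = 2.44.
Then β = k/mean = 2.44/43.7 = 0.0557.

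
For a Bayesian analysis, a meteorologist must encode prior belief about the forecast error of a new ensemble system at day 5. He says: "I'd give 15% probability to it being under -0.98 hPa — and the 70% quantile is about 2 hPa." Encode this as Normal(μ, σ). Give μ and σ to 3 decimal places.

For Normal(μ,σ), the p-quantile is μ + z_p·σ. Here z_{0.15} = -1.036, z_{0.7} = 0.5244.
So -0.98 = μ − 1.036σ and 2 = μ + 0.5244σ.
Subtracting: σ = (2 − -0.98)/(0.5244 − (-1.036)) = 1.909.
Then μ = -0.98 − (-1.036)·1.909 = 0.999.

μ = 0.999, σ = 1.909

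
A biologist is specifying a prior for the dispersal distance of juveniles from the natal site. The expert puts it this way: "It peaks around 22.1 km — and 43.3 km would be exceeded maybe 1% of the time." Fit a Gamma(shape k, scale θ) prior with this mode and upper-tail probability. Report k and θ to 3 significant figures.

Gamma(k,θ) with k>1 has mode (k−1)θ, so θ = 22.1/(k−1).
Need P(X < 43.3) = 0.99 with θ tied to k this way. Start at k = 2, θ = 22.1: P(X<43.3) ≈ 0.583.
Too low — raise k to concentrate. Iterating converges to k ≈ 11.9.
Then θ = 22.1/(11.9−1) ≈ 2.03.

k ≈ 11.9, θ ≈ 2.03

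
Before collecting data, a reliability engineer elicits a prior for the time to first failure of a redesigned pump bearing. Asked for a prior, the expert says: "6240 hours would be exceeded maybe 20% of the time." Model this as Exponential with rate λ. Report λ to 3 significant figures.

λ ≈ 0.000258

P(T > 6240.0) = e^(−λ·6240.0) = 0.2, so λ = −ln(0.2)/6240.0 = 0.000258.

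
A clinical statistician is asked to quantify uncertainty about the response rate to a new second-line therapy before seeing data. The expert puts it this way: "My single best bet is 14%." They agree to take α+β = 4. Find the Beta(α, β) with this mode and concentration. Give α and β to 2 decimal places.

For α,β > 1 the Beta mode is (α−1)/(α+β−2). With α+β = 4, the mode is (α−1)/2.
Set (α−1)/2 = 0.14 → α = 1 + 0.14·2 = 1.28.
β = 4 − α = 2.72.

α = 1.28, β = 2.72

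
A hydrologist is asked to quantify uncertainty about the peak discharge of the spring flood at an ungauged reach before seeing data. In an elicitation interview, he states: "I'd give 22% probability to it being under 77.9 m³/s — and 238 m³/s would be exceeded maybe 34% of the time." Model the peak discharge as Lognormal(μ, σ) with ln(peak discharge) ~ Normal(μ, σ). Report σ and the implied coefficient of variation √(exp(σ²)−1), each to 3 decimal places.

If T ~ Lognormal(μ,σ) then ln T ~ Normal(μ,σ), so the p-quantile of ln T is μ + z_p·σ.
ln(77.9) = 4.355 and ln(238) = 5.472; z_{0.22} = -0.7722, z_{0.66} = 0.4125.
σ = (5.472 − 4.355)/(0.4125 − (-0.7722)) = 0.943.
μ = 4.355 − (-0.7722)·0.943 = 5.083.
CV = √(exp(σ²)−1) = √(exp(0.8888)−1) = 1.197.

σ ≈ 0.943, CV ≈ 1.197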